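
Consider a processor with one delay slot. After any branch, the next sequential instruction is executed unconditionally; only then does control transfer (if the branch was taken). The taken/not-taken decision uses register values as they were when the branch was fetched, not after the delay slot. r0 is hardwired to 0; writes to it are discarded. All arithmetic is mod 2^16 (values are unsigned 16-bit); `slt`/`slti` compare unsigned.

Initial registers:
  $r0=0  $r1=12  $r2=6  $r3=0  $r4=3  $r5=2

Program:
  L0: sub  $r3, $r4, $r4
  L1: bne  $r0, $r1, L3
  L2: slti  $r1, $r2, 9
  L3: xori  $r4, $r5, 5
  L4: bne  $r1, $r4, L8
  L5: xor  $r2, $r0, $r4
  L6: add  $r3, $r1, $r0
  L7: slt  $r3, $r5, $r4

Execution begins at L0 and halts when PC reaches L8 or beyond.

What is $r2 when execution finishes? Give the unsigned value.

#0 sub  $r3, $r4, $r4 ; 0/12/6/0/3/2
#1 bne  $r0, $r1, L3 ; 0/12/6/0/3/2 ; →target
#2 slti  $r1, $r2, 9 ; 0/1/6/0/3/2
#3 xori  $r4, $r5, 5 ; 0/1/6/0/7/2
#4 bne  $r1, $r4, L8 ; 0/1/6/0/7/2 ; →target
#5 xor  $r2, $r0, $r4 ; 0/1/7/0/7/2

7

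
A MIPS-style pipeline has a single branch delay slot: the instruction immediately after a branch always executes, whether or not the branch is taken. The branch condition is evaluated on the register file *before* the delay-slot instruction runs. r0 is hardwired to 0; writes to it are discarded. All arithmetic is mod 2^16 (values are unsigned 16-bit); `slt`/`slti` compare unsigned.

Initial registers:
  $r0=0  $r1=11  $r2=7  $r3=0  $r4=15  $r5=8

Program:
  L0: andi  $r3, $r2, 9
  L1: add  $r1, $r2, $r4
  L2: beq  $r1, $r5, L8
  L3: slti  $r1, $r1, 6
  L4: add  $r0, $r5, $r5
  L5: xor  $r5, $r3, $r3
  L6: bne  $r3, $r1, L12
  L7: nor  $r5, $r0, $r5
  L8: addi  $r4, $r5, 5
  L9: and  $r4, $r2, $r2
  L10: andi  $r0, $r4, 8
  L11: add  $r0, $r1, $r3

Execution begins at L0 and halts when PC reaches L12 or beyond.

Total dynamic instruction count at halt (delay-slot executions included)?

8

#0 andi  $r3, $r2, 9 ; 0/11/7/1/15/8
#1 add  $r1, $r2, $r4 ; 0/22/7/1/15/8
#2 beq  $r1, $r5, L8 ; 0/22/7/1/15/8 ; →fallthru
#3 slti  $r1, $r1, 6 ; 0/0/7/1/15/8
#4 add  $r0, $r5, $r5 ; 0/0/7/1/15/8
#5 xor  $r5, $r3, $r3 ; 0/0/7/1/15/0
#6 bne  $r3, $r1, L12 ; 0/0/7/1/15/0 ; →target
#7 nor  $r5, $r0, $r5 ; 0/0/7/1/15/65535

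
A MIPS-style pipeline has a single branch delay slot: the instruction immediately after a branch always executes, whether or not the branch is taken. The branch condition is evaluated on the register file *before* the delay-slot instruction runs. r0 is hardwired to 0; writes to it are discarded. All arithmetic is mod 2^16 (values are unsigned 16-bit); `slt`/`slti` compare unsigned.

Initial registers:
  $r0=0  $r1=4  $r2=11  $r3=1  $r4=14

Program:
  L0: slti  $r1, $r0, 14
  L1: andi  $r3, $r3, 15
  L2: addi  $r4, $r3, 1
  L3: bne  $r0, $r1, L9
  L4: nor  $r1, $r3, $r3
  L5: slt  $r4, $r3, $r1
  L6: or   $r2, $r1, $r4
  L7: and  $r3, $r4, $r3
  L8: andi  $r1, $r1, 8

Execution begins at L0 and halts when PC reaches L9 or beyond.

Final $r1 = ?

PC=0  slti  $r1, $r0, 14     | $r0=0 $r1=1 $r2=11 $r3=1 $r4=14
PC=1  andi  $r3, $r3, 15     | $r0=0 $r1=1 $r2=11 $r3=1 $r4=14
PC=2  addi  $r4, $r3, 1      | $r0=0 $r1=1 $r2=11 $r3=1 $r4=2
PC=3  bne  $r0, $r1, L9      | $r0=0 $r1=1 $r2=11 $r3=1 $r4=2  [TAKEN]
PC=4  nor  $r1, $r3, $r3     | $r0=0 $r1=65534 $r2=11 $r3=1 $r4=2

65534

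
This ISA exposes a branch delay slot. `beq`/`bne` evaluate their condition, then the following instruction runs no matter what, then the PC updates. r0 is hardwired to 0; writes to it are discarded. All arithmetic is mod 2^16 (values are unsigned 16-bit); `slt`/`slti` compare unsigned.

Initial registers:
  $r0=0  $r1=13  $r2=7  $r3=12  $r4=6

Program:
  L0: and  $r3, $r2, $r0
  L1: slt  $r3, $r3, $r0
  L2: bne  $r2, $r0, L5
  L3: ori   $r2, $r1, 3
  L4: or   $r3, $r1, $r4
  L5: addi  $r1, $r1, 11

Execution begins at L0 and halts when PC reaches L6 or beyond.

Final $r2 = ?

15

PC=0  and  $r3, $r2, $r0     | $r0=0 $r1=13 $r2=7 $r3=0 $r4=6
PC=1  slt  $r3, $r3, $r0     | $r0=0 $r1=13 $r2=7 $r3=0 $r4=6
PC=2  bne  $r2, $r0, L5      | $r0=0 $r1=13 $r2=7 $r3=0 $r4=6  [TAKEN]
PC=3  ori   $r2, $r1, 3      | $r0=0 $r1=13 $r2=15 $r3=0 $r4=6
PC=5  addi  $r1, $r1, 11     | $r0=0 $r1=24 $r2=15 $r3=0 $r4=6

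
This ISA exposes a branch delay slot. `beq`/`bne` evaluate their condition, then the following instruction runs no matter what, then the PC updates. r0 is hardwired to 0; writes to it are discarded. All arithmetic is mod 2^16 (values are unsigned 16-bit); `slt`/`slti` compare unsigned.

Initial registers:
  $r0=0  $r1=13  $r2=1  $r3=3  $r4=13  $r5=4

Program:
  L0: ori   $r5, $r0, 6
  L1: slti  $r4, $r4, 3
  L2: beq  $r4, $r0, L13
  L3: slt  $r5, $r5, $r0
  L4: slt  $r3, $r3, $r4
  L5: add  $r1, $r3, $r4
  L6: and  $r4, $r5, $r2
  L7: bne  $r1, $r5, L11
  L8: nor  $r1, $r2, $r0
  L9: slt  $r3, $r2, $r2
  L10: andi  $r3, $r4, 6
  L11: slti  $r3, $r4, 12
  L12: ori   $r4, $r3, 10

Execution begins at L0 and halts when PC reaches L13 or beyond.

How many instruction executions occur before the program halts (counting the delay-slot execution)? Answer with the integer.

4

#0 ori   $r5, $r0, 6 ; 0/13/1/3/13/6
#1 slti  $r4, $r4, 3 ; 0/13/1/3/0/6
#2 beq  $r4, $r0, L13 ; 0/13/1/3/0/6 ; →target
#3 slt  $r5, $r5, $r0 ; 0/13/1/3/0/0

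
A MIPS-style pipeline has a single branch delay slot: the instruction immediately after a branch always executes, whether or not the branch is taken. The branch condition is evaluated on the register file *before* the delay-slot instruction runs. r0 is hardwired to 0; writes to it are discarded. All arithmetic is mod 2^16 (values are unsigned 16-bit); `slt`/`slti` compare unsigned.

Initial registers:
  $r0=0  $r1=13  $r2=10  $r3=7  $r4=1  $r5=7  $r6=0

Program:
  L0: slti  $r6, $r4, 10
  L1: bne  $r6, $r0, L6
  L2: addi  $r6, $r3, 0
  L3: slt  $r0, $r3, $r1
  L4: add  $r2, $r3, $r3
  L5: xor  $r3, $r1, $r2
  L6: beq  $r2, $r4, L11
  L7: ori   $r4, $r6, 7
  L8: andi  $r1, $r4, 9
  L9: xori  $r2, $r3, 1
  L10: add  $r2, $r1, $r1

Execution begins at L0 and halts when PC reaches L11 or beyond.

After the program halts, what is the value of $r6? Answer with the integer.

PC=0  slti  $r6, $r4, 10     | $r0=0 $r1=13 $r2=10 $r3=7 $r4=1 $r5=7 $r6=1
PC=1  bne  $r6, $r0, L6      | $r0=0 $r1=13 $r2=10 $r3=7 $r4=1 $r5=7 $r6=1  [TAKEN]
PC=2  addi  $r6, $r3, 0      | $r0=0 $r1=13 $r2=10 $r3=7 $r4=1 $r5=7 $r6=7
PC=6  beq  $r2, $r4, L11     | $r0=0 $r1=13 $r2=10 $r3=7 $r4=1 $r5=7 $r6=7  [not taken]
PC=7  ori   $r4, $r6, 7      | $r0=0 $r1=13 $r2=10 $r3=7 $r4=7 $r5=7 $r6=7
PC=8  andi  $r1, $r4, 9      | $r0=0 $r1=1 $r2=10 $r3=7 $r4=7 $r5=7 $r6=7
PC=9  xori  $r2, $r3, 1      | $r0=0 $r1=1 $r2=6 $r3=7 $r4=7 $r5=7 $r6=7
PC=10 add  $r2, $r1, $r1     | $r0=0 $r1=1 $r2=2 $r3=7 $r4=7 $r5=7 $r6=7

7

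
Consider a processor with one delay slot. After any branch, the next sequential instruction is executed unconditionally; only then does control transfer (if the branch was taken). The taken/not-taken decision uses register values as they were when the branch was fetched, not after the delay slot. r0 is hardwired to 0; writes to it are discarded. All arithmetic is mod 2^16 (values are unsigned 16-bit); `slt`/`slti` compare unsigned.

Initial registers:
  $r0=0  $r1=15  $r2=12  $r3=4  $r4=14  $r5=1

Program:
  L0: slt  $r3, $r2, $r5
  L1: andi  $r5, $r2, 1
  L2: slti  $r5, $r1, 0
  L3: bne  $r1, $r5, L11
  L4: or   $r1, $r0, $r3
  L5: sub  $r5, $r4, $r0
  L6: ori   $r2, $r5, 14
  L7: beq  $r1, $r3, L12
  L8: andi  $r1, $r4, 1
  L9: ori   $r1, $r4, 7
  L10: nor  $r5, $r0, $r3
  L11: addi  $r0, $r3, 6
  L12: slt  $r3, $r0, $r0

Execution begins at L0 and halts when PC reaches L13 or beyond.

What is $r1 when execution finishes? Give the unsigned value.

0

#0 slt  $r3, $r2, $r5 ; 0/15/12/0/14/1
#1 andi  $r5, $r2, 1 ; 0/15/12/0/14/0
#2 slti  $r5, $r1, 0 ; 0/15/12/0/14/0
#3 bne  $r1, $r5, L11 ; 0/15/12/0/14/0 ; →target
#4 or   $r1, $r0, $r3 ; 0/0/12/0/14/0
#11 addi  $r0, $r3, 6 ; 0/0/12/0/14/0
#12 slt  $r3, $r0, $r0 ; 0/0/12/0/14/0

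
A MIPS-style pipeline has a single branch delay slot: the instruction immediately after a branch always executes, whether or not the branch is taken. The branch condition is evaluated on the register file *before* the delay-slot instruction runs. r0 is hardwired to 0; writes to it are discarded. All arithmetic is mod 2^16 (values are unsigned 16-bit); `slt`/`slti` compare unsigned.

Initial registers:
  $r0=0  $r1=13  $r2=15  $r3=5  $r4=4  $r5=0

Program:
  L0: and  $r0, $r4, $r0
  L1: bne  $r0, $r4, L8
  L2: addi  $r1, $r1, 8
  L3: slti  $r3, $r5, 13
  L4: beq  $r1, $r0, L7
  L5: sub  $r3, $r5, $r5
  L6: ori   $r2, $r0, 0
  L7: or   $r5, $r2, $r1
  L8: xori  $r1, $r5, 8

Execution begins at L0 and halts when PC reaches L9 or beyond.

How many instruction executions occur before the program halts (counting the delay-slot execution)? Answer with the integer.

[0] and  $r0, $r4, $r0  →  {$r0:0, $r1:13, $r2:15, $r3:5, $r4:4, $r5:0}
[1] bne  $r0, $r4, L8  →  {$r0:0, $r1:13, $r2:15, $r3:5, $r4:4, $r5:0}  ⟨branch taken⟩
[2] addi  $r1, $r1, 8  →  {$r0:0, $r1:21, $r2:15, $r3:5, $r4:4, $r5:0}
[8] xori  $r1, $r5, 8  →  {$r0:0, $r1:8, $r2:15, $r3:5, $r4:4, $r5:0}

4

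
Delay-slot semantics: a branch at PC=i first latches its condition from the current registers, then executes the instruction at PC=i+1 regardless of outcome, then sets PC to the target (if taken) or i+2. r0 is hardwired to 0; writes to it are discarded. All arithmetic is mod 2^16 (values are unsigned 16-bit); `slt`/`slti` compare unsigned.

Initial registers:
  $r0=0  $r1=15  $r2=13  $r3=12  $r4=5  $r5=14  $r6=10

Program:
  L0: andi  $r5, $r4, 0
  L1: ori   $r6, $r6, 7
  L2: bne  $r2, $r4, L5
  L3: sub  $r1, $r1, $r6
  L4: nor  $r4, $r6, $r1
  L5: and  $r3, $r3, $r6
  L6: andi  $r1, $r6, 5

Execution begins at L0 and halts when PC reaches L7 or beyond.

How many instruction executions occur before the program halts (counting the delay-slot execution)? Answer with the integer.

6

PC=0  andi  $r5, $r4, 0      | $r0=0 $r1=15 $r2=13 $r3=12 $r4=5 $r5=0 $r6=10
PC=1  ori   $r6, $r6, 7      | $r0=0 $r1=15 $r2=13 $r3=12 $r4=5 $r5=0 $r6=15
PC=2  bne  $r2, $r4, L5      | $r0=0 $r1=15 $r2=13 $r3=12 $r4=5 $r5=0 $r6=15  [TAKEN]
PC=3  sub  $r1, $r1, $r6     | $r0=0 $r1=0 $r2=13 $r3=12 $r4=5 $r5=0 $r6=15
PC=5  and  $r3, $r3, $r6     | $r0=0 $r1=0 $r2=13 $r3=12 $r4=5 $r5=0 $r6=15
PC=6  andi  $r1, $r6, 5      | $r0=0 $r1=5 $r2=13 $r3=12 $r4=5 $r5=0 $r6=15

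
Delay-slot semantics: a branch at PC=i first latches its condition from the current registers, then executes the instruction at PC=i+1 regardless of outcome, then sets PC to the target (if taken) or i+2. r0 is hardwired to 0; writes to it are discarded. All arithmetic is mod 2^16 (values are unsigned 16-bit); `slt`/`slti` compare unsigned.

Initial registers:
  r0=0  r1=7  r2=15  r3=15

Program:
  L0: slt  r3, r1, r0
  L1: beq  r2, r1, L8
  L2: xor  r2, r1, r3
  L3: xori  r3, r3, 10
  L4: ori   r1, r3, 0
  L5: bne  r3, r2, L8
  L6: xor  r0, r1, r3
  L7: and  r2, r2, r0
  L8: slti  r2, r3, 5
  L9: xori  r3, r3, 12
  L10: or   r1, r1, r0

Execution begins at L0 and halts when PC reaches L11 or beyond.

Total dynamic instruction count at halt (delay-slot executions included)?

PC=0  slt  r3, r1, r0        | r0=0 r1=7 r2=15 r3=0
PC=1  beq  r2, r1, L8        | r0=0 r1=7 r2=15 r3=0  [not taken]
PC=2  xor  r2, r1, r3        | r0=0 r1=7 r2=7 r3=0
PC=3  xori  r3, r3, 10       | r0=0 r1=7 r2=7 r3=10
PC=4  ori   r1, r3, 0        | r0=0 r1=10 r2=7 r3=10
PC=5  bne  r3, r2, L8        | r0=0 r1=10 r2=7 r3=10  [TAKEN]
PC=6  xor  r0, r1, r3        | r0=0 r1=10 r2=7 r3=10
PC=8  slti  r2, r3, 5        | r0=0 r1=10 r2=0 r3=10
PC=9  xori  r3, r3, 12       | r0=0 r1=10 r2=0 r3=6
PC=10 or   r1, r1, r0        | r0=0 r1=10 r2=0 r3=6

10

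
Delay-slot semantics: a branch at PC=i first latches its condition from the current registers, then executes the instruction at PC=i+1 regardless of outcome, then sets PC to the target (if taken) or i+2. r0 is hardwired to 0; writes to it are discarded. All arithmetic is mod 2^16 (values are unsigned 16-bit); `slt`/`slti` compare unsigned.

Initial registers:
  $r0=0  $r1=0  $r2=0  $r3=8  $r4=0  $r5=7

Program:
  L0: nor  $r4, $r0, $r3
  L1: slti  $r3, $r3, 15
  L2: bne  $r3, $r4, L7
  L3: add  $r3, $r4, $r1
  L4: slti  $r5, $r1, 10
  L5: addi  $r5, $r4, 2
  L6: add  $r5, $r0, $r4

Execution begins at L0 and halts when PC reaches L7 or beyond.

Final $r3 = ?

#0 nor  $r4, $r0, $r3 ; 0/0/0/8/65527/7
#1 slti  $r3, $r3, 15 ; 0/0/0/1/65527/7
#2 bne  $r3, $r4, L7 ; 0/0/0/1/65527/7 ; →target
#3 add  $r3, $r4, $r1 ; 0/0/0/65527/65527/7

65527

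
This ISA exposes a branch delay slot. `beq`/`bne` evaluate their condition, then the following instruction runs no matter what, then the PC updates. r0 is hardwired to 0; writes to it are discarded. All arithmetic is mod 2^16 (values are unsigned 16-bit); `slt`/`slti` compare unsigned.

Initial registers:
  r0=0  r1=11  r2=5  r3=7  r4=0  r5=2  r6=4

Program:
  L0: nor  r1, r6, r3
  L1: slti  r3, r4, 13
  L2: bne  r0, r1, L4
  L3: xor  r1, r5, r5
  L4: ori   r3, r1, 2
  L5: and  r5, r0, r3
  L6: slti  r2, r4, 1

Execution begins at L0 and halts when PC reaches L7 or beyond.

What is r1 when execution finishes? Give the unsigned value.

0

  step pc=0: nor  r1, r6, r3  regs=(0,65528,5,7,0,2,4)
  step pc=1: slti  r3, r4, 13  regs=(0,65528,5,1,0,2,4)
  step pc=2: bne  r0, r1, L4  cond=T  regs=(0,65528,5,1,0,2,4)
  step pc=3: xor  r1, r5, r5  regs=(0,0,5,1,0,2,4)
  step pc=4: ori   r3, r1, 2  regs=(0,0,5,2,0,2,4)
  step pc=5: and  r5, r0, r3  regs=(0,0,5,2,0,0,4)
  step pc=6: slti  r2, r4, 1  regs=(0,0,1,2,0,0,4)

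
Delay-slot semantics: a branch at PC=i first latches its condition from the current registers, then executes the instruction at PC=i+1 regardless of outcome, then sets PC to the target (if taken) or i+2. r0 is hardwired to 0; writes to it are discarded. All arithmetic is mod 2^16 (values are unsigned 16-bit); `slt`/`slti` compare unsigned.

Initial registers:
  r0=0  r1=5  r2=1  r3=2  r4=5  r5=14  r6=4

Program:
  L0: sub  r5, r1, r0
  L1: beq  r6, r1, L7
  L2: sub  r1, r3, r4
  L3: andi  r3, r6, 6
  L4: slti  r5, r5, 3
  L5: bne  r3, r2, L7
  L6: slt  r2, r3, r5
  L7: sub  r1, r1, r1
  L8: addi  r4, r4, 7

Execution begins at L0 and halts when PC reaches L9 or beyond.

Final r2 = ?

  step pc=0: sub  r5, r1, r0  regs=(0,5,1,2,5,5,4)
  step pc=1: beq  r6, r1, L7  cond=F  regs=(0,5,1,2,5,5,4)
  step pc=2: sub  r1, r3, r4  regs=(0,65533,1,2,5,5,4)
  step pc=3: andi  r3, r6, 6  regs=(0,65533,1,4,5,5,4)
  step pc=4: slti  r5, r5, 3  regs=(0,65533,1,4,5,0,4)
  step pc=5: bne  r3, r2, L7  cond=T  regs=(0,65533,1,4,5,0,4)
  step pc=6: slt  r2, r3, r5  regs=(0,65533,0,4,5,0,4)
  step pc=7: sub  r1, r1, r1  regs=(0,0,0,4,5,0,4)
  step pc=8: addi  r4, r4, 7  regs=(0,0,0,4,12,0,4)

0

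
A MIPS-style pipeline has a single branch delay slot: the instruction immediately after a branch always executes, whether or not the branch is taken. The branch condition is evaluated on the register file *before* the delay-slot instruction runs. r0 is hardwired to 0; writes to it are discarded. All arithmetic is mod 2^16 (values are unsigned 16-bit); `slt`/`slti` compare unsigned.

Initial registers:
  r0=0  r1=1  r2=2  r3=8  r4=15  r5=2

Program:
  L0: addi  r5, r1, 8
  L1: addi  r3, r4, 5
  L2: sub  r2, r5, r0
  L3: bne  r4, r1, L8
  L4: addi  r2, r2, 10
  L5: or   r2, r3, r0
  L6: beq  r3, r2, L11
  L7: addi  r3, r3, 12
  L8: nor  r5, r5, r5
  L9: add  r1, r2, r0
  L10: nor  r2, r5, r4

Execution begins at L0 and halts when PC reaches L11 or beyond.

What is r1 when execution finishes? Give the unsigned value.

19

  step pc=0: addi  r5, r1, 8  regs=(0,1,2,8,15,9)
  step pc=1: addi  r3, r4, 5  regs=(0,1,2,20,15,9)
  step pc=2: sub  r2, r5, r0  regs=(0,1,9,20,15,9)
  step pc=3: bne  r4, r1, L8  cond=T  regs=(0,1,9,20,15,9)
  step pc=4: addi  r2, r2, 10  regs=(0,1,19,20,15,9)
  step pc=8: nor  r5, r5, r5  regs=(0,1,19,20,15,65526)
  step pc=9: add  r1, r2, r0  regs=(0,19,19,20,15,65526)
  step pc=10: nor  r2, r5, r4  regs=(0,19,0,20,15,65526)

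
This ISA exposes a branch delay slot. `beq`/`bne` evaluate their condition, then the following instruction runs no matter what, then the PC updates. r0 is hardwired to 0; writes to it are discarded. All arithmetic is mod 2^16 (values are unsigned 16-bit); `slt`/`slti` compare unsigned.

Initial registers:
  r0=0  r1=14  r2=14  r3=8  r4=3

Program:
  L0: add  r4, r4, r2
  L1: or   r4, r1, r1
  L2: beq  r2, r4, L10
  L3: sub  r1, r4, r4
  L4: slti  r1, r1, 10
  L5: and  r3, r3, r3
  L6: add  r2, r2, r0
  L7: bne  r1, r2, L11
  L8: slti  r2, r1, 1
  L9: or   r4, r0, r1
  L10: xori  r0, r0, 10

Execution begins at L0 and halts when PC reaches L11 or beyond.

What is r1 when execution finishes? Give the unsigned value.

PC=0  add  r4, r4, r2        | r0=0 r1=14 r2=14 r3=8 r4=17
PC=1  or   r4, r1, r1        | r0=0 r1=14 r2=14 r3=8 r4=14
PC=2  beq  r2, r4, L10       | r0=0 r1=14 r2=14 r3=8 r4=14  [TAKEN]
PC=3  sub  r1, r4, r4        | r0=0 r1=0 r2=14 r3=8 r4=14
PC=10 xori  r0, r0, 10       | r0=0 r1=0 r2=14 r3=8 r4=14

0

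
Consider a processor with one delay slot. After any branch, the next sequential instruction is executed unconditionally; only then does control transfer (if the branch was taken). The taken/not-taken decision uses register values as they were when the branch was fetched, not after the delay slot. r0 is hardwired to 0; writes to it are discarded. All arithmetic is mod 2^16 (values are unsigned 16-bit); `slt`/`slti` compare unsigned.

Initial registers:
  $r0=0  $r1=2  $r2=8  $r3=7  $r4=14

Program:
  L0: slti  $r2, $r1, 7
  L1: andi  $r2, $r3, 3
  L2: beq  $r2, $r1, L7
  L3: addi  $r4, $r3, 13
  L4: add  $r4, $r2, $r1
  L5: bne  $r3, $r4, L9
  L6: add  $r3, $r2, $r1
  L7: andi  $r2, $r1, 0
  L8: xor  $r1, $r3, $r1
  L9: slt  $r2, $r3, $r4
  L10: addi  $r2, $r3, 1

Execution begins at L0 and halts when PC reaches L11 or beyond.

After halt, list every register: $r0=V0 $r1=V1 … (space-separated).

$r0=0 $r1=2 $r2=6 $r3=5 $r4=5

[0] slti  $r2, $r1, 7  →  {$r0:0, $r1:2, $r2:1, $r3:7, $r4:14}
[1] andi  $r2, $r3, 3  →  {$r0:0, $r1:2, $r2:3, $r3:7, $r4:14}
[2] beq  $r2, $r1, L7  →  {$r0:0, $r1:2, $r2:3, $r3:7, $r4:14}  ⟨branch fallthrough⟩
[3] addi  $r4, $r3, 13  →  {$r0:0, $r1:2, $r2:3, $r3:7, $r4:20}
[4] add  $r4, $r2, $r1  →  {$r0:0, $r1:2, $r2:3, $r3:7, $r4:5}
[5] bne  $r3, $r4, L9  →  {$r0:0, $r1:2, $r2:3, $r3:7, $r4:5}  ⟨branch taken⟩
[6] add  $r3, $r2, $r1  →  {$r0:0, $r1:2, $r2:3, $r3:5, $r4:5}
[9] slt  $r2, $r3, $r4  →  {$r0:0, $r1:2, $r2:0, $r3:5, $r4:5}
[10] addi  $r2, $r3, 1  →  {$r0:0, $r1:2, $r2:6, $r3:5, $r4:5}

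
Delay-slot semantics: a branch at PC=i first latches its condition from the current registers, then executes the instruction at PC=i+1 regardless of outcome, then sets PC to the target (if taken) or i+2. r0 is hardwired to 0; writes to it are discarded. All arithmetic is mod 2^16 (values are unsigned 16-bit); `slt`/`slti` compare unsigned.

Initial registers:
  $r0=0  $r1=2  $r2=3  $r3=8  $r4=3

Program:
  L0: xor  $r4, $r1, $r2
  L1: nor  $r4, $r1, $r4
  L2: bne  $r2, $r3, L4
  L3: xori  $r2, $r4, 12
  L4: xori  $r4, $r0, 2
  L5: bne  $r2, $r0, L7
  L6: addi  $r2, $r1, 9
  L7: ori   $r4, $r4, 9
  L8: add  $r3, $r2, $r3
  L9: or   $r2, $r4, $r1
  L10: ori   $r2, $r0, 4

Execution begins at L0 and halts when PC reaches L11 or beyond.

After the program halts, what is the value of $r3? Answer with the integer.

19

  step pc=0: xor  $r4, $r1, $r2  regs=(0,2,3,8,1)
  step pc=1: nor  $r4, $r1, $r4  regs=(0,2,3,8,65532)
  step pc=2: bne  $r2, $r3, L4  cond=T  regs=(0,2,3,8,65532)
  step pc=3: xori  $r2, $r4, 12  regs=(0,2,65520,8,65532)
  step pc=4: xori  $r4, $r0, 2  regs=(0,2,65520,8,2)
  step pc=5: bne  $r2, $r0, L7  cond=T  regs=(0,2,65520,8,2)
  step pc=6: addi  $r2, $r1, 9  regs=(0,2,11,8,2)
  step pc=7: ori   $r4, $r4, 9  regs=(0,2,11,8,11)
  step pc=8: add  $r3, $r2, $r3  regs=(0,2,11,19,11)
  step pc=9: or   $r2, $r4, $r1  regs=(0,2,11,19,11)
  step pc=10: ori   $r2, $r0, 4  regs=(0,2,4,19,11)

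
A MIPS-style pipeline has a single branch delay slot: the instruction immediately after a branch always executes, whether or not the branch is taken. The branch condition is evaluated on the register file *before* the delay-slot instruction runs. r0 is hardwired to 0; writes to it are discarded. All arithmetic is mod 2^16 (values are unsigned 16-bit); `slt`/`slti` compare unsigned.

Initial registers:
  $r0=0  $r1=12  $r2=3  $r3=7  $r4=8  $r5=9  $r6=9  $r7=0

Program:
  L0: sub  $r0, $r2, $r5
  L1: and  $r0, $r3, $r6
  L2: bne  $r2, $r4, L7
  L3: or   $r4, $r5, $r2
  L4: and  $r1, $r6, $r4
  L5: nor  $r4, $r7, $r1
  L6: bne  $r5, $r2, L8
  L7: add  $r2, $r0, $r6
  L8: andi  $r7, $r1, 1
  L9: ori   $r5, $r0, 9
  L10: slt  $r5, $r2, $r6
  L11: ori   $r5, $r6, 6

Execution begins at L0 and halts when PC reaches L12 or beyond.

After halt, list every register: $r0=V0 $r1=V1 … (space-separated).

$r0=0 $r1=12 $r2=9 $r3=7 $r4=11 $r5=15 $r6=9 $r7=0

  step pc=0: sub  $r0, $r2, $r5  regs=(0,12,3,7,8,9,9,0)
  step pc=1: and  $r0, $r3, $r6  regs=(0,12,3,7,8,9,9,0)
  step pc=2: bne  $r2, $r4, L7  cond=T  regs=(0,12,3,7,8,9,9,0)
  step pc=3: or   $r4, $r5, $r2  regs=(0,12,3,7,11,9,9,0)
  step pc=7: add  $r2, $r0, $r6  regs=(0,12,9,7,11,9,9,0)
  step pc=8: andi  $r7, $r1, 1  regs=(0,12,9,7,11,9,9,0)
  step pc=9: ori   $r5, $r0, 9  regs=(0,12,9,7,11,9,9,0)
  step pc=10: slt  $r5, $r2, $r6  regs=(0,12,9,7,11,0,9,0)
  step pc=11: ori   $r5, $r6, 6  regs=(0,12,9,7,11,15,9,0)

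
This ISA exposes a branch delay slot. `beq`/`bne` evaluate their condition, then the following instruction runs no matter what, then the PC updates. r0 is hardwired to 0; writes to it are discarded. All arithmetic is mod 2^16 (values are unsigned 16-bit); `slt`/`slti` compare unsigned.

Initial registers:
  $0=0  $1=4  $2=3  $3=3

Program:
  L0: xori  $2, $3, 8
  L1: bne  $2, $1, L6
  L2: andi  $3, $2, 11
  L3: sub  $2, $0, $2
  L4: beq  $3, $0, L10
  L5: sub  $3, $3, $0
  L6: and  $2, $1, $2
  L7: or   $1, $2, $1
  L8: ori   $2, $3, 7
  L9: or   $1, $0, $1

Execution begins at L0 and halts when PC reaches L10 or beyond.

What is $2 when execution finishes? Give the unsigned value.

15

  step pc=0: xori  $2, $3, 8  regs=(0,4,11,3)
  step pc=1: bne  $2, $1, L6  cond=T  regs=(0,4,11,3)
  step pc=2: andi  $3, $2, 11  regs=(0,4,11,11)
  step pc=6: and  $2, $1, $2  regs=(0,4,0,11)
  step pc=7: or   $1, $2, $1  regs=(0,4,0,11)
  step pc=8: ori   $2, $3, 7  regs=(0,4,15,11)
  step pc=9: or   $1, $0, $1  regs=(0,4,15,11)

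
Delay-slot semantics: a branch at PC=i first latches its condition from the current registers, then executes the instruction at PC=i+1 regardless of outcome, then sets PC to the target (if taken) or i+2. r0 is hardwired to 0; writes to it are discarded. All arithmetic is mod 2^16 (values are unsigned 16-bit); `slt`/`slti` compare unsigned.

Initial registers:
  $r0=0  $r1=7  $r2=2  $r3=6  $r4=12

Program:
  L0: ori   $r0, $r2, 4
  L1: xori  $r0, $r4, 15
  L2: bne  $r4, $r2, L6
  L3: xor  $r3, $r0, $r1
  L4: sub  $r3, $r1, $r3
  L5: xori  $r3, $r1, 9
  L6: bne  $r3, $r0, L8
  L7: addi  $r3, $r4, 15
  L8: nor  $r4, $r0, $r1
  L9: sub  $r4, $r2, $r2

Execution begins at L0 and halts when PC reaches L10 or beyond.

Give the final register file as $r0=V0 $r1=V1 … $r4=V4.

$r0=0 $r1=7 $r2=2 $r3=27 $r4=0

  step pc=0: ori   $r0, $r2, 4  regs=(0,7,2,6,12)
  step pc=1: xori  $r0, $r4, 15  regs=(0,7,2,6,12)
  step pc=2: bne  $r4, $r2, L6  cond=T  regs=(0,7,2,6,12)
  step pc=3: xor  $r3, $r0, $r1  regs=(0,7,2,7,12)
  step pc=6: bne  $r3, $r0, L8  cond=T  regs=(0,7,2,7,12)
  step pc=7: addi  $r3, $r4, 15  regs=(0,7,2,27,12)
  step pc=8: nor  $r4, $r0, $r1  regs=(0,7,2,27,65528)
  step pc=9: sub  $r4, $r2, $r2  regs=(0,7,2,27,0)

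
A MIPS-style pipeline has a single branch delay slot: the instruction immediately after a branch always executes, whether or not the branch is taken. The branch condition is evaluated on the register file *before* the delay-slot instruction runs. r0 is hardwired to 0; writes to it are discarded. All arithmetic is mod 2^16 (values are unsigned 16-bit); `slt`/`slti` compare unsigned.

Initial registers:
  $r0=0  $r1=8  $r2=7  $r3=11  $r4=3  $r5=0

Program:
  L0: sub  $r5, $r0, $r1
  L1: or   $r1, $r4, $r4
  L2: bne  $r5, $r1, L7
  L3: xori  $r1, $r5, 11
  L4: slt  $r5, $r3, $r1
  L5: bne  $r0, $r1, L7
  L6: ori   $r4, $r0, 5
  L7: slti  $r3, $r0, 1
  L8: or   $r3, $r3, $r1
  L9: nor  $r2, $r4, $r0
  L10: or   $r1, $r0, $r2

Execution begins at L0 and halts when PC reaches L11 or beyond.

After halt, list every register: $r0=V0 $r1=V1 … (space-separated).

$r0=0 $r1=65532 $r2=65532 $r3=65523 $r4=3 $r5=65528

[0] sub  $r5, $r0, $r1  →  {$r0:0, $r1:8, $r2:7, $r3:11, $r4:3, $r5:65528}
[1] or   $r1, $r4, $r4  →  {$r0:0, $r1:3, $r2:7, $r3:11, $r4:3, $r5:65528}
[2] bne  $r5, $r1, L7  →  {$r0:0, $r1:3, $r2:7, $r3:11, $r4:3, $r5:65528}  ⟨branch taken⟩
[3] xori  $r1, $r5, 11  →  {$r0:0, $r1:65523, $r2:7, $r3:11, $r4:3, $r5:65528}
[7] slti  $r3, $r0, 1  →  {$r0:0, $r1:65523, $r2:7, $r3:1, $r4:3, $r5:65528}
[8] or   $r3, $r3, $r1  →  {$r0:0, $r1:65523, $r2:7, $r3:65523, $r4:3, $r5:65528}
[9] nor  $r2, $r4, $r0  →  {$r0:0, $r1:65523, $r2:65532, $r3:65523, $r4:3, $r5:65528}
[10] or   $r1, $r0, $r2  →  {$r0:0, $r1:65532, $r2:65532, $r3:65523, $r4:3, $r5:65528}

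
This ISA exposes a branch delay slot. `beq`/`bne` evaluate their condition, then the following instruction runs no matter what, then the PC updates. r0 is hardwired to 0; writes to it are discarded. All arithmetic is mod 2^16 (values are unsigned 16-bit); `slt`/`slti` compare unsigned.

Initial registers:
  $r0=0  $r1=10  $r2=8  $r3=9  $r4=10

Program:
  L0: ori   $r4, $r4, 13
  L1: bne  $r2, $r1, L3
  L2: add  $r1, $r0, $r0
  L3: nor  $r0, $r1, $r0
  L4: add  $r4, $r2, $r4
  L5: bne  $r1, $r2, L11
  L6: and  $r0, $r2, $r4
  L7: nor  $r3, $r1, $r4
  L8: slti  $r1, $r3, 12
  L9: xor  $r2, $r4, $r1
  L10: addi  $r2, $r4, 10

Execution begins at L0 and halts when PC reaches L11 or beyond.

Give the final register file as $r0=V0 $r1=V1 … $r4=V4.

  step pc=0: ori   $r4, $r4, 13  regs=(0,10,8,9,15)
  step pc=1: bne  $r2, $r1, L3  cond=T  regs=(0,10,8,9,15)
  step pc=2: add  $r1, $r0, $r0  regs=(0,0,8,9,15)
  step pc=3: nor  $r0, $r1, $r0  regs=(0,0,8,9,15)
  step pc=4: add  $r4, $r2, $r4  regs=(0,0,8,9,23)
  step pc=5: bne  $r1, $r2, L11  cond=T  regs=(0,0,8,9,23)
  step pc=6: and  $r0, $r2, $r4  regs=(0,0,8,9,23)

$r0=0 $r1=0 $r2=8 $r3=9 $r4=23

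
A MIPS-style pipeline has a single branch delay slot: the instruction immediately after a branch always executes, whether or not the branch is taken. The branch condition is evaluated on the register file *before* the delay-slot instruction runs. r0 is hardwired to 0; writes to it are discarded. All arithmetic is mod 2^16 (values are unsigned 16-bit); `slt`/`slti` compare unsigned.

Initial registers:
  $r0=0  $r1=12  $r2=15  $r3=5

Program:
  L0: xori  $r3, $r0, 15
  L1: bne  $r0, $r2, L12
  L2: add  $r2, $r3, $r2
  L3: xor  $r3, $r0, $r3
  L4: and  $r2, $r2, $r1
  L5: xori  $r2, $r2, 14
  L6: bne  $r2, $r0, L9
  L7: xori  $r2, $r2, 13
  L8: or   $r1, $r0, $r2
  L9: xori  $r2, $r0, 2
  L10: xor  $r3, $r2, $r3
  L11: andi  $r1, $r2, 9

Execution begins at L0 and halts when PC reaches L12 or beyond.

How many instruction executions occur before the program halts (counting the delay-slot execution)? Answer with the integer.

  step pc=0: xori  $r3, $r0, 15  regs=(0,12,15,15)
  step pc=1: bne  $r0, $r2, L12  cond=T  regs=(0,12,15,15)
  step pc=2: add  $r2, $r3, $r2  regs=(0,12,30,15)

3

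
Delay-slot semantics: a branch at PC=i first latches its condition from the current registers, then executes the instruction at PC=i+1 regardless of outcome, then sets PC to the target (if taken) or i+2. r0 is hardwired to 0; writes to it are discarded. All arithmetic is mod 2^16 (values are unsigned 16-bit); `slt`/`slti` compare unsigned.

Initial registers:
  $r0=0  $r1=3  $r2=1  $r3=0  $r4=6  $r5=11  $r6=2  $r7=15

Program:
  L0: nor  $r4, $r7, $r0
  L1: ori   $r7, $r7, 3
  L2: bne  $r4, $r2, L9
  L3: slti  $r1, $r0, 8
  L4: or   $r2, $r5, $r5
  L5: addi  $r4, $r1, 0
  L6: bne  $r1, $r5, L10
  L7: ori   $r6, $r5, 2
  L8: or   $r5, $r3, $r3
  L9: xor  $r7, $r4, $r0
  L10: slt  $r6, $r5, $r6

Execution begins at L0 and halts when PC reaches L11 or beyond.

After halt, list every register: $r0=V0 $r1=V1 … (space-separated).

[0] nor  $r4, $r7, $r0  →  {$r0:0, $r1:3, $r2:1, $r3:0, $r4:65520, $r5:11, $r6:2, $r7:15}
[1] ori   $r7, $r7, 3  →  {$r0:0, $r1:3, $r2:1, $r3:0, $r4:65520, $r5:11, $r6:2, $r7:15}
[2] bne  $r4, $r2, L9  →  {$r0:0, $r1:3, $r2:1, $r3:0, $r4:65520, $r5:11, $r6:2, $r7:15}  ⟨branch taken⟩
[3] slti  $r1, $r0, 8  →  {$r0:0, $r1:1, $r2:1, $r3:0, $r4:65520, $r5:11, $r6:2, $r7:15}
[9] xor  $r7, $r4, $r0  →  {$r0:0, $r1:1, $r2:1, $r3:0, $r4:65520, $r5:11, $r6:2, $r7:65520}
[10] slt  $r6, $r5, $r6  →  {$r0:0, $r1:1, $r2:1, $r3:0, $r4:65520, $r5:11, $r6:0, $r7:65520}

$r0=0 $r1=1 $r2=1 $r3=0 $r4=65520 $r5=11 $r6=0 $r7=65520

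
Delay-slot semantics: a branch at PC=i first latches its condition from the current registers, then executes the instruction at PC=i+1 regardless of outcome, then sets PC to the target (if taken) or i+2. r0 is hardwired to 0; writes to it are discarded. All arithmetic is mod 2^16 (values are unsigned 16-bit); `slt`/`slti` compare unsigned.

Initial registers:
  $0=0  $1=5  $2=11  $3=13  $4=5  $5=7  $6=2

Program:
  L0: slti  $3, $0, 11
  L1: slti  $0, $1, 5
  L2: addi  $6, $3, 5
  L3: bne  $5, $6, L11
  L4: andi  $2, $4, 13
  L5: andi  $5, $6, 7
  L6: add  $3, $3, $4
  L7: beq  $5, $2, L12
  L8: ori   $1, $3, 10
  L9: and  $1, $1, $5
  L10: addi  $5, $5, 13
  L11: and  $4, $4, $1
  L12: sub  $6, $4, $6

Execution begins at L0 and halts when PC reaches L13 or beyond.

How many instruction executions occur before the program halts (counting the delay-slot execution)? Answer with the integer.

7

[0] slti  $3, $0, 11  →  {$0:0, $1:5, $2:11, $3:1, $4:5, $5:7, $6:2}
[1] slti  $0, $1, 5  →  {$0:0, $1:5, $2:11, $3:1, $4:5, $5:7, $6:2}
[2] addi  $6, $3, 5  →  {$0:0, $1:5, $2:11, $3:1, $4:5, $5:7, $6:6}
[3] bne  $5, $6, L11  →  {$0:0, $1:5, $2:11, $3:1, $4:5, $5:7, $6:6}  ⟨branch taken⟩
[4] andi  $2, $4, 13  →  {$0:0, $1:5, $2:5, $3:1, $4:5, $5:7, $6:6}
[11] and  $4, $4, $1  →  {$0:0, $1:5, $2:5, $3:1, $4:5, $5:7, $6:6}
[12] sub  $6, $4, $6  →  {$0:0, $1:5, $2:5, $3:1, $4:5, $5:7, $6:65535}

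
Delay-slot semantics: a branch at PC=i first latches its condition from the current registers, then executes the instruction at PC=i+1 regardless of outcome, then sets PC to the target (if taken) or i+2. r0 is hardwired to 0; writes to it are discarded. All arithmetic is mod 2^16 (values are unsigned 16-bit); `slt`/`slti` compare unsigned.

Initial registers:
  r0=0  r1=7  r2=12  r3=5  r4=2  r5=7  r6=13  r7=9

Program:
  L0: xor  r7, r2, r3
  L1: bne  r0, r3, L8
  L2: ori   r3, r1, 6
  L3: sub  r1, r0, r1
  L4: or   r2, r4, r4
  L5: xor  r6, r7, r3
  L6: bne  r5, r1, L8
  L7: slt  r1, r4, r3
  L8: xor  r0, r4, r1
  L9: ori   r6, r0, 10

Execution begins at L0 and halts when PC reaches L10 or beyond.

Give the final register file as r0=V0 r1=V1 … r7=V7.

  step pc=0: xor  r7, r2, r3  regs=(0,7,12,5,2,7,13,9)
  step pc=1: bne  r0, r3, L8  cond=T  regs=(0,7,12,5,2,7,13,9)
  step pc=2: ori   r3, r1, 6  regs=(0,7,12,7,2,7,13,9)
  step pc=8: xor  r0, r4, r1  regs=(0,7,12,7,2,7,13,9)
  step pc=9: ori   r6, r0, 10  regs=(0,7,12,7,2,7,10,9)

r0=0 r1=7 r2=12 r3=7 r4=2 r5=7 r6=10 r7=9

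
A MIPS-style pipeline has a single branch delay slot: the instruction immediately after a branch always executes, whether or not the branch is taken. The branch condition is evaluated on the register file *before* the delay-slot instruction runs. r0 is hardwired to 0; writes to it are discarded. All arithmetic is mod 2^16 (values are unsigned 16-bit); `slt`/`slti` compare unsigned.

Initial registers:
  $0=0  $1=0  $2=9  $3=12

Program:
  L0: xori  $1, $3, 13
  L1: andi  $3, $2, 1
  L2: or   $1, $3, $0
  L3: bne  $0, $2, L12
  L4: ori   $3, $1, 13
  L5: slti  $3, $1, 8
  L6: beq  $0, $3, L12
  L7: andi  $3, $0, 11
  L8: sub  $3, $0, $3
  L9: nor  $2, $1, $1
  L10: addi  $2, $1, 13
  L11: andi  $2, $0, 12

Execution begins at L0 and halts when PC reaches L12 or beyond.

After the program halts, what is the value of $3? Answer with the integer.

13

[0] xori  $1, $3, 13  →  {$0:0, $1:1, $2:9, $3:12}
[1] andi  $3, $2, 1  →  {$0:0, $1:1, $2:9, $3:1}
[2] or   $1, $3, $0  →  {$0:0, $1:1, $2:9, $3:1}
[3] bne  $0, $2, L12  →  {$0:0, $1:1, $2:9, $3:1}  ⟨branch taken⟩
[4] ori   $3, $1, 13  →  {$0:0, $1:1, $2:9, $3:13}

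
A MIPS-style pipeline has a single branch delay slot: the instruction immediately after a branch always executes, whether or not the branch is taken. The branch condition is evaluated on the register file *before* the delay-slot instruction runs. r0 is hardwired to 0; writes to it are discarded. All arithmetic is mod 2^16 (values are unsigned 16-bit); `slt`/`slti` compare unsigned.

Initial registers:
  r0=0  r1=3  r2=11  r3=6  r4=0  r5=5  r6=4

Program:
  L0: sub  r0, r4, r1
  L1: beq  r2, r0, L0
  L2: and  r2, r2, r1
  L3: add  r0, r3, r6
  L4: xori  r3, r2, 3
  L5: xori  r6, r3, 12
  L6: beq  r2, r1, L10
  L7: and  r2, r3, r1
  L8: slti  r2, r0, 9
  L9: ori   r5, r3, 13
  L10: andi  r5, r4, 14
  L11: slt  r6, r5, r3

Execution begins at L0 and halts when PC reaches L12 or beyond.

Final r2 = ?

0

PC=0  sub  r0, r4, r1        | r0=0 r1=3 r2=11 r3=6 r4=0 r5=5 r6=4
PC=1  beq  r2, r0, L0        | r0=0 r1=3 r2=11 r3=6 r4=0 r5=5 r6=4  [not taken]
PC=2  and  r2, r2, r1        | r0=0 r1=3 r2=3 r3=6 r4=0 r5=5 r6=4
PC=3  add  r0, r3, r6        | r0=0 r1=3 r2=3 r3=6 r4=0 r5=5 r6=4
PC=4  xori  r3, r2, 3        | r0=0 r1=3 r2=3 r3=0 r4=0 r5=5 r6=4
PC=5  xori  r6, r3, 12       | r0=0 r1=3 r2=3 r3=0 r4=0 r5=5 r6=12
PC=6  beq  r2, r1, L10       | r0=0 r1=3 r2=3 r3=0 r4=0 r5=5 r6=12  [TAKEN]
PC=7  and  r2, r3, r1        | r0=0 r1=3 r2=0 r3=0 r4=0 r5=5 r6=12
PC=10 andi  r5, r4, 14       | r0=0 r1=3 r2=0 r3=0 r4=0 r5=0 r6=12
PC=11 slt  r6, r5, r3        | r0=0 r1=3 r2=0 r3=0 r4=0 r5=0 r6=0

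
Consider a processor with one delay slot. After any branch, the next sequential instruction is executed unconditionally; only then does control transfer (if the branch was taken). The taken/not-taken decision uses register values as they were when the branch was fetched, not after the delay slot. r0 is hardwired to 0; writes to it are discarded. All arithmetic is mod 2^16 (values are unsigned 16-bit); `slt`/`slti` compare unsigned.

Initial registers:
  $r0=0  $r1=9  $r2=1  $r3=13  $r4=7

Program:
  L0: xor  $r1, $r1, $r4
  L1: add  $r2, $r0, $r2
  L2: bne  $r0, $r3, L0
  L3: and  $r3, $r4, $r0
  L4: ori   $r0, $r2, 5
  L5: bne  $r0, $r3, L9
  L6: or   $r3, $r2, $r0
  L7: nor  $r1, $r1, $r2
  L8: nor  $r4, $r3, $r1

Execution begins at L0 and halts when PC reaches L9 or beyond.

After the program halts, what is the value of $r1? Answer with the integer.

65526

  step pc=0: xor  $r1, $r1, $r4  regs=(0,14,1,13,7)
  step pc=1: add  $r2, $r0, $r2  regs=(0,14,1,13,7)
  step pc=2: bne  $r0, $r3, L0  cond=T  regs=(0,14,1,13,7)
  step pc=3: and  $r3, $r4, $r0  regs=(0,14,1,0,7)
  step pc=0: xor  $r1, $r1, $r4  regs=(0,9,1,0,7)
  step pc=1: add  $r2, $r0, $r2  regs=(0,9,1,0,7)
  step pc=2: bne  $r0, $r3, L0  cond=F  regs=(0,9,1,0,7)
  step pc=3: and  $r3, $r4, $r0  regs=(0,9,1,0,7)
  step pc=4: ori   $r0, $r2, 5  regs=(0,9,1,0,7)
  step pc=5: bne  $r0, $r3, L9  cond=F  regs=(0,9,1,0,7)
  step pc=6: or   $r3, $r2, $r0  regs=(0,9,1,1,7)
  step pc=7: nor  $r1, $r1, $r2  regs=(0,65526,1,1,7)
  step pc=8: nor  $r4, $r3, $r1  regs=(0,65526,1,1,8)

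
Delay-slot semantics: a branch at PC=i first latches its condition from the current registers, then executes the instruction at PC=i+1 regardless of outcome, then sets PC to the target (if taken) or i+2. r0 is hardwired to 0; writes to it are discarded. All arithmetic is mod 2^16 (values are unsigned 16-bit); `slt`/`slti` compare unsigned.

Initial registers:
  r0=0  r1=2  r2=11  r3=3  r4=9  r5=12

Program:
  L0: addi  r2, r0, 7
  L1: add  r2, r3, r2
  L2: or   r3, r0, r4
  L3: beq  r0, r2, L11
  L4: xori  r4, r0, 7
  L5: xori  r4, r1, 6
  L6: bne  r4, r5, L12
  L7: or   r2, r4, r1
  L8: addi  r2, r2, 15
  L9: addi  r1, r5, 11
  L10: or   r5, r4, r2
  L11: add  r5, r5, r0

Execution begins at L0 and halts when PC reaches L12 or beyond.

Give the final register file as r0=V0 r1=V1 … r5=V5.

  step pc=0: addi  r2, r0, 7  regs=(0,2,7,3,9,12)
  step pc=1: add  r2, r3, r2  regs=(0,2,10,3,9,12)
  step pc=2: or   r3, r0, r4  regs=(0,2,10,9,9,12)
  step pc=3: beq  r0, r2, L11  cond=F  regs=(0,2,10,9,9,12)
  step pc=4: xori  r4, r0, 7  regs=(0,2,10,9,7,12)
  step pc=5: xori  r4, r1, 6  regs=(0,2,10,9,4,12)
  step pc=6: bne  r4, r5, L12  cond=T  regs=(0,2,10,9,4,12)
  step pc=7: or   r2, r4, r1  regs=(0,2,6,9,4,12)

r0=0 r1=2 r2=6 r3=9 r4=4 r5=12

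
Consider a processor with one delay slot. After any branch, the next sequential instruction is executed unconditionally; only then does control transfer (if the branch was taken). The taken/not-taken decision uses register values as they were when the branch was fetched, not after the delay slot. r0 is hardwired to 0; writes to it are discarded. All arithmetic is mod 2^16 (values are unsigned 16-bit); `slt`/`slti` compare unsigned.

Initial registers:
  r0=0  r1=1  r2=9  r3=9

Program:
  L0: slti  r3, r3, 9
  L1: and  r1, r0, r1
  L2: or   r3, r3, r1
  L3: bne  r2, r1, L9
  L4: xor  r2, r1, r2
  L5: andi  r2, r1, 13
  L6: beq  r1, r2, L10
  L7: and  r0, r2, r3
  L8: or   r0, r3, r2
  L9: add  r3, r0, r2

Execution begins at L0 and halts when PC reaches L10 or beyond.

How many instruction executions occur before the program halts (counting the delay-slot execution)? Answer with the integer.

[0] slti  r3, r3, 9  →  {r0:0, r1:1, r2:9, r3:0}
[1] and  r1, r0, r1  →  {r0:0, r1:0, r2:9, r3:0}
[2] or   r3, r3, r1  →  {r0:0, r1:0, r2:9, r3:0}
[3] bne  r2, r1, L9  →  {r0:0, r1:0, r2:9, r3:0}  ⟨branch taken⟩
[4] xor  r2, r1, r2  →  {r0:0, r1:0, r2:9, r3:0}
[9] add  r3, r0, r2  →  {r0:0, r1:0, r2:9, r3:9}

6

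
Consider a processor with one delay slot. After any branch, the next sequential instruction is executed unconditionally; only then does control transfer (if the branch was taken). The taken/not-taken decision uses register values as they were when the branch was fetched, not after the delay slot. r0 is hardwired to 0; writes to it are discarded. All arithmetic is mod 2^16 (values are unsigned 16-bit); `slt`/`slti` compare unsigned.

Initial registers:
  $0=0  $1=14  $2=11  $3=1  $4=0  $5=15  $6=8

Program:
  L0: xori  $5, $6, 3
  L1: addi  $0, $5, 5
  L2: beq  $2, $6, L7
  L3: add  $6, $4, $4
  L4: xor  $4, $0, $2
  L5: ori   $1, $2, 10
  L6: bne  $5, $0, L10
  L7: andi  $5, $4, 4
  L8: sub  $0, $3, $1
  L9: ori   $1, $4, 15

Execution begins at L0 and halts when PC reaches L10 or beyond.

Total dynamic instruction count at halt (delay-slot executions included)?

  step pc=0: xori  $5, $6, 3  regs=(0,14,11,1,0,11,8)
  step pc=1: addi  $0, $5, 5  regs=(0,14,11,1,0,11,8)
  step pc=2: beq  $2, $6, L7  cond=F  regs=(0,14,11,1,0,11,8)
  step pc=3: add  $6, $4, $4  regs=(0,14,11,1,0,11,0)
  step pc=4: xor  $4, $0, $2  regs=(0,14,11,1,11,11,0)
  step pc=5: ori   $1, $2, 10  regs=(0,11,11,1,11,11,0)
  step pc=6: bne  $5, $0, L10  cond=T  regs=(0,11,11,1,11,11,0)
  step pc=7: andi  $5, $4, 4  regs=(0,11,11,1,11,0,0)

8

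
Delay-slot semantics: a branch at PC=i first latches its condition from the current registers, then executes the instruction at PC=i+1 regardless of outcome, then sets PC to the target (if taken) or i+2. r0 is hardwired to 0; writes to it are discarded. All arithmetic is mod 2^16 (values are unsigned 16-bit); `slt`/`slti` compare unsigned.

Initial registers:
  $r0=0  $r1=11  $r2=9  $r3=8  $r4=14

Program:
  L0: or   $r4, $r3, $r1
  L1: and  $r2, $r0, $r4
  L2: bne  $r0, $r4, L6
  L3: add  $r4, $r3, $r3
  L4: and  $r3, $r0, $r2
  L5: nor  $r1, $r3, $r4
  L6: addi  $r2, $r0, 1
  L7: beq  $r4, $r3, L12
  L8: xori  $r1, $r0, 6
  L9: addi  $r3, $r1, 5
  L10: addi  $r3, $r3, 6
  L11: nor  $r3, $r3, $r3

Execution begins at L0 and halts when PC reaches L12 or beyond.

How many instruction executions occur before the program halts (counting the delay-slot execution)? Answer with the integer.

PC=0  or   $r4, $r3, $r1     | $r0=0 $r1=11 $r2=9 $r3=8 $r4=11
PC=1  and  $r2, $r0, $r4     | $r0=0 $r1=11 $r2=0 $r3=8 $r4=11
PC=2  bne  $r0, $r4, L6      | $r0=0 $r1=11 $r2=0 $r3=8 $r4=11  [TAKEN]
PC=3  add  $r4, $r3, $r3     | $r0=0 $r1=11 $r2=0 $r3=8 $r4=16
PC=6  addi  $r2, $r0, 1      | $r0=0 $r1=11 $r2=1 $r3=8 $r4=16
PC=7  beq  $r4, $r3, L12     | $r0=0 $r1=11 $r2=1 $r3=8 $r4=16  [not taken]
PC=8  xori  $r1, $r0, 6      | $r0=0 $r1=6 $r2=1 $r3=8 $r4=16
PC=9  addi  $r3, $r1, 5      | $r0=0 $r1=6 $r2=1 $r3=11 $r4=16
PC=10 addi  $r3, $r3, 6      | $r0=0 $r1=6 $r2=1 $r3=17 $r4=16
PC=11 nor  $r3, $r3, $r3     | $r0=0 $r1=6 $r2=1 $r3=65518 $r4=16

10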